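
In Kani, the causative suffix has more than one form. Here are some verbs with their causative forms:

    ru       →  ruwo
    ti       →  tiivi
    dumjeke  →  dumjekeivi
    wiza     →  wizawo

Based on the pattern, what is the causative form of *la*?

The suffix is conditioned by the last vowel: -ivi when the last vowel of the stem is a front vowel (*ti*, *dumjeke*); -wo when the last vowel of the stem is a back vowel (*ru*, *wiza*).
*la* — last vowel /a/ (a back vowel) → -wo → *lawo*.

lawo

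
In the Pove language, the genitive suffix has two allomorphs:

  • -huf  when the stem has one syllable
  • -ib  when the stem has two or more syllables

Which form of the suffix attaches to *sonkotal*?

*sonkotal* has 3 syllables, so the suffix is -ib.

-ib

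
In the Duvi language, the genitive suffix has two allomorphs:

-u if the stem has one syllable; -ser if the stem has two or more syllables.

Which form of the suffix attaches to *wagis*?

With 2 syllables, *wagis* takes -ser.

-ser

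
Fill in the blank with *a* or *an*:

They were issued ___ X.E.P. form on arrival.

an

The indefinite article is chosen by the initial *sound* of the following word, not its spelling.
The initialism *X.E.P.* is read letter by letter; the first letter, X, is pronounced /ɛks/, which begins with a vowel sound.
So the article is *an*: They were issued an X.E.P. form on arrival.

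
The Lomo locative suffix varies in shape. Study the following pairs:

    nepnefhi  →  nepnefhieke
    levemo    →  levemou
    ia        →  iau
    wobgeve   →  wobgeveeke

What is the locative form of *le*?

The pattern is front/back vowel harmony: -eke when the last vowel of the stem is a front vowel (*nepnefhi*, *wobgeve*); -u when the last vowel of the stem is a back vowel (*levemo*, *ia*).
*le* — last vowel /e/ (a front vowel) → -eke → *leeke*.

leeke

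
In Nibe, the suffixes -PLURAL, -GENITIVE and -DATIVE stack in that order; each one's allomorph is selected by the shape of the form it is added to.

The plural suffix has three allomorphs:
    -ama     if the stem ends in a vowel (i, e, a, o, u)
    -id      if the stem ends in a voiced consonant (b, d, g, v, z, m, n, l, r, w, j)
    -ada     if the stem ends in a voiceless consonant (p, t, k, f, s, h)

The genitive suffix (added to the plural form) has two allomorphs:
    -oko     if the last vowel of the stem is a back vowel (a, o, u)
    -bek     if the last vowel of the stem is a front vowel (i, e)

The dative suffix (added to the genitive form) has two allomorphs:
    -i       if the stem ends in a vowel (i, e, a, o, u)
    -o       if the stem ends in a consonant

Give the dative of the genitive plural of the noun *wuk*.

wukadaokoi

The final sound of *wuk* is /k/, which is a voiceless consonant, so the plural suffix is -ada, giving *wukada*.
The last vowel of the plural form *wukada* is /a/, which is a back vowel, so the genitive suffix is -oko, giving *wukadaoko*.
The genitive form *wukadaoko* — final sound /o/ (a vowel) → -i → *wukadaokoi*.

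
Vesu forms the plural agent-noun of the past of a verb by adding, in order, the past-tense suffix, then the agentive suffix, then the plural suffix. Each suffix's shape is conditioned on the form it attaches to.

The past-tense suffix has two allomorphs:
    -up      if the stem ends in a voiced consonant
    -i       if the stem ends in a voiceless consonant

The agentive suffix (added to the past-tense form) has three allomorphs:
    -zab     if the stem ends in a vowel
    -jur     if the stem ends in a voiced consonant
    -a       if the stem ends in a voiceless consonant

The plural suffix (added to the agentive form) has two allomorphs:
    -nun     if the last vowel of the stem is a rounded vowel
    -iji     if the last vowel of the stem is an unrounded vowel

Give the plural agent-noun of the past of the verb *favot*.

Since the final consonant of *favot* is /t/ (voiceless), it takes -i, giving *favoti*.
The final sound of the past-tense form *favoti* is /i/, which is a vowel, so the agentive suffix is -zab, giving *favotizab*.
Since the last vowel of the agentive form *favotizab* is /a/ (an unrounded vowel), it takes -iji, giving *favotizabiji*.

favotizabiji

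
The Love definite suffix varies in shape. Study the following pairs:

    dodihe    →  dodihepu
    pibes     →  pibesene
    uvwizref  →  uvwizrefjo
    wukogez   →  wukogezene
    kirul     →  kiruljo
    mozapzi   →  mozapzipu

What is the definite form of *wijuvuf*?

The suffix is conditioned by the final sound: -ene when the stem ends in a sibilant (*pibes*, *wukogez*); -jo when the stem ends in a non-sibilant consonant (*uvwizref*, *kirul*); -pu when the stem ends in a vowel (*dodihe*, *mozapzi*).
The final sound of *wijuvuf* is /f/, which is a non-sibilant consonant, so the suffix is -jo, giving *wijuvufjo*.

wijuvufjo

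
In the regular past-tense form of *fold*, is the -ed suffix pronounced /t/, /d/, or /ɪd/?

/ɪd/

The stem *fold* ends in /t/ or /d/.
The -ed suffix is realized as /ɪd/ after /t, d/; as /t/ after other voiceless consonants; and as /d/ after other voiced sounds.
So -ed on *fold* is pronounced /ɪd/.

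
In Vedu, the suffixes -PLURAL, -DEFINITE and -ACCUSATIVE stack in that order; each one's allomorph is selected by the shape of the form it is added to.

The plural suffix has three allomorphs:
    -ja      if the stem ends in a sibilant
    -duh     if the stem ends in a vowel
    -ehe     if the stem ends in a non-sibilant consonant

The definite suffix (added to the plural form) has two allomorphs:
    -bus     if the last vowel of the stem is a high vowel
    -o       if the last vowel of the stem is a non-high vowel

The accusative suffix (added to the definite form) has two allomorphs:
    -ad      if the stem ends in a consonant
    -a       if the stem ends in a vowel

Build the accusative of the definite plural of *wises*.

*wises* — final sound /s/ (a sibilant) → -ja → *wisesja*.
The plural form *wisesja* — last vowel /a/ (a non-high vowel) → -o → *wisesjao*.
The definite form *wisesjao*: final sound = /o/, a vowel → -a → *wisesjaoa*.

wisesjaoa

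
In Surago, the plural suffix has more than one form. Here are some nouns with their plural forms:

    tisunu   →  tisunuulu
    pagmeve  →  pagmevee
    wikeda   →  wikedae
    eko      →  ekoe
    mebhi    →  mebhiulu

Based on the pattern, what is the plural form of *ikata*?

The alternation tracks the last vowel of the stem — -ulu when the last vowel of the stem is a high vowel (*tisunu*, *mebhi*); -e when the last vowel of the stem is a non-high vowel (*pagmeve*, *wikeda*, *eko*).
Since the last vowel of *ikata* is /a/ (a non-high vowel), it takes -e, giving *ikatae*.

ikatae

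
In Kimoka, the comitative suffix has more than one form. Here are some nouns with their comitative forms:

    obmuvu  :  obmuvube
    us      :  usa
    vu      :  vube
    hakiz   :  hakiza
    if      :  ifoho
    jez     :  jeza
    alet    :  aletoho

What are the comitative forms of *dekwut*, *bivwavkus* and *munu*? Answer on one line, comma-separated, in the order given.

dekwutoho, bivwavkusa, munube

Looking at the final sound of each stem: -a when the stem ends in a sibilant (*us*, *hakiz*, *jez*); -oho when the stem ends in a non-sibilant consonant (*if*, *alet*); -be when the stem ends in a vowel (*obmuvu*, *vu*).
The final sound of *dekwut* is /t/, which is a non-sibilant consonant, so the suffix is -oho, giving *dekwutoho*.
*bivwavkus*: final sound = /s/, a sibilant → -a → *bivwavkusa*.
*munu* — final sound /u/ (a vowel) → -be → *munube*.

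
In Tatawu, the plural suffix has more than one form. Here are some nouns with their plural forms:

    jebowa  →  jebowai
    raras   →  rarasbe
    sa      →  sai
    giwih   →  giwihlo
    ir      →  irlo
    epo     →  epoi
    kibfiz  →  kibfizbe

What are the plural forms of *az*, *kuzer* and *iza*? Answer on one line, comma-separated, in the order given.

The suffix is conditioned by the final sound: -be when the stem ends in a sibilant (*raras*, *kibfiz*); -lo when the stem ends in a non-sibilant consonant (*giwih*, *ir*); -i when the stem ends in a vowel (*jebowa*, *sa*, *epo*).
Since the final sound of *az* is /z/ (a sibilant), it takes -be, giving *azbe*.
The final sound of *kuzer* is /r/, which is a non-sibilant consonant, so the suffix is -lo, giving *kuzerlo*.
The final sound of *iza* is /a/, which is a vowel, so the suffix is -i, giving *izai*.

azbe, kuzerlo, izai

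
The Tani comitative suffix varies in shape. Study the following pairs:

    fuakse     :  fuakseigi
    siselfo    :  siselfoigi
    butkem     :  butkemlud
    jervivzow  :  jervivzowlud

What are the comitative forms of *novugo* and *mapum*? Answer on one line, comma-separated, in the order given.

novugoigi, mapumlud

The pattern is consonant vs. vowel: -lud when the stem ends in a consonant (*butkem*, *jervivzow*); -igi when the stem ends in a vowel (*fuakse*, *siselfo*).
*novugo* — final sound /o/ (a vowel) → -igi → *novugoigi*.
The final sound of *mapum* is /m/, which is a consonant, so the suffix is -lud, giving *mapumlud*.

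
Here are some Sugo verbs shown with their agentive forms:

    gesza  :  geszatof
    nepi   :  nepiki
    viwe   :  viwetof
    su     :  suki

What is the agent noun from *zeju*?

Looking at the last vowel of each stem: -ki when the last vowel of the stem is a high vowel (*nepi*, *su*); -tof when the last vowel of the stem is a non-high vowel (*gesza*, *viwe*).
The last vowel of *zeju* is /u/, which is a high vowel, so the suffix is -ki, giving *zejuki*.

zejuki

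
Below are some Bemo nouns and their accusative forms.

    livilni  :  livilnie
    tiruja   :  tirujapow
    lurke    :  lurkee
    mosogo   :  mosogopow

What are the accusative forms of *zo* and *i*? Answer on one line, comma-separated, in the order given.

The alternation tracks the last vowel of the stem — -e when the last vowel of the stem is a front vowel (*livilni*, *lurke*); -pow when the last vowel of the stem is a back vowel (*tiruja*, *mosogo*).
The last vowel of *zo* is /o/, which is a back vowel, so the suffix is -pow, giving *zopow*.
*i* — last vowel /i/ (a front vowel) → -e → *ie*.

zopow, ie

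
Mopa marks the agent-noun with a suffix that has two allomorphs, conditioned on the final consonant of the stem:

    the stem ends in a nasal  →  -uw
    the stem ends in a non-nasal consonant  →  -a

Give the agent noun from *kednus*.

kednusa

*kednus* — final consonant /s/ (non-nasal) → -a → *kednusa*.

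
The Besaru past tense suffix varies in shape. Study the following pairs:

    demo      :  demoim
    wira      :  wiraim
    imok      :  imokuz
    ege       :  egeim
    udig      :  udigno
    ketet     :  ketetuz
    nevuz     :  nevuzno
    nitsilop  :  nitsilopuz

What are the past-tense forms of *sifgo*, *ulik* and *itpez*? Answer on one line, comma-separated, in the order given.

sifgoim, ulikuz, itpezno

The alternation tracks the final sound of the stem — -uz when the stem ends in a voiceless consonant (*imok*, *ketet*, *nitsilop*); -no when the stem ends in a voiced consonant (*udig*, *nevuz*); -im when the stem ends in a vowel (*demo*, *wira*, *ege*).
*sifgo*: final sound = /o/, a vowel → -im → *sifgoim*.
Since the final sound of *ulik* is /k/ (a voiceless consonant), it takes -uz, giving *ulikuz*.
*itpez*: final sound = /z/, a voiced consonant → -no → *itpezno*.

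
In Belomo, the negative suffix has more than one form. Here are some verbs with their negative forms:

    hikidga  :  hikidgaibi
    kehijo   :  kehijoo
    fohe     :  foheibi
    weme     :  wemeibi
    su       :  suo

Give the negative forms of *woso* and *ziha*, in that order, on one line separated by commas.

wosoo, zihaibi

Looking at the last vowel of each stem: -o when the last vowel of the stem is a rounded vowel (*kehijo*, *su*); -ibi when the last vowel of the stem is an unrounded vowel (*hikidga*, *fohe*, *weme*).
*woso*: last vowel = /o/, a rounded vowel → -o → *wosoo*.
The last vowel of *ziha* is /a/, which is an unrounded vowel, so the suffix is -ibi, giving *zihaibi*.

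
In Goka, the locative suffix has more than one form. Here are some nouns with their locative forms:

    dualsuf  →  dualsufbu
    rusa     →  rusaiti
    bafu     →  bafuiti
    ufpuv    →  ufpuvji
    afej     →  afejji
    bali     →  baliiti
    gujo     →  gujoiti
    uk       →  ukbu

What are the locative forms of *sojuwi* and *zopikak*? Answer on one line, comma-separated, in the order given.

The alternation tracks the final sound of the stem — -bu when the stem ends in a voiceless consonant (*dualsuf*, *uk*); -ji when the stem ends in a voiced consonant (*ufpuv*, *afej*); -iti when the stem ends in a vowel (*rusa*, *bafu*, *bali*, *gujo*).
*sojuwi*: final sound = /i/, a vowel → -iti → *sojuwiiti*.
Since the final sound of *zopikak* is /k/ (a voiceless consonant), it takes -bu, giving *zopikakbu*.

sojuwiiti, zopikakbu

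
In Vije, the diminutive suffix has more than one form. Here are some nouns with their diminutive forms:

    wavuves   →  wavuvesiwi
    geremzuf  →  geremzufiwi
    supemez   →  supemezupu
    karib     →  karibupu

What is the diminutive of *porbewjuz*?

porbewjuzupu

Looking at the final consonant of each stem: -iwi when the stem ends in a voiceless consonant (*wavuves*, *geremzuf*); -upu when the stem ends in a voiced consonant (*supemez*, *karib*).
*porbewjuz* — final consonant /z/ (voiced) → -upu → *porbewjuzupu*.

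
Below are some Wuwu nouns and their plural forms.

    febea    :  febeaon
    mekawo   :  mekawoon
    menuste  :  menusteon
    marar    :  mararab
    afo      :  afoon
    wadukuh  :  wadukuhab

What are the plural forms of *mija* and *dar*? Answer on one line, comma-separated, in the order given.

mijaon, darab

Looking at the final sound of each stem: -ab when the stem ends in a consonant (*marar*, *wadukuh*); -on when the stem ends in a vowel (*febea*, *mekawo*, *menuste*, *afo*).
*mija*: final sound = /a/, a vowel → -on → *mijaon*.
*dar*: final sound = /r/, a consonant → -ab → *darab*.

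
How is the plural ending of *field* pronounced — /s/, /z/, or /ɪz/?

/z/

The stem *field* ends in a voiced non-sibilant sound.
The plural suffix surfaces as /ɪz/ after sibilants, /s/ after other voiceless consonants, and /z/ after other voiced sounds.
So the plural -s on *field* is pronounced /z/.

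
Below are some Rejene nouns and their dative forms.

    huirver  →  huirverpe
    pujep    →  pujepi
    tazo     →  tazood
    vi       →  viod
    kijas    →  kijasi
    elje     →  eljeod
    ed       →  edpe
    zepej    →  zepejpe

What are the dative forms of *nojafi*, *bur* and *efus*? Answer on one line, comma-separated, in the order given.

The alternation tracks the final sound of the stem — -i when the stem ends in a voiceless consonant (*pujep*, *kijas*); -pe when the stem ends in a voiced consonant (*huirver*, *ed*, *zepej*); -od when the stem ends in a vowel (*tazo*, *vi*, *elje*).
*nojafi*: final sound = /i/, a vowel → -od → *nojafiod*.
*bur* — final sound /r/ (a voiced consonant) → -pe → *burpe*.
*efus*: final sound = /s/, a voiceless consonant → -i → *efusi*.

nojafiod, burpe, efusi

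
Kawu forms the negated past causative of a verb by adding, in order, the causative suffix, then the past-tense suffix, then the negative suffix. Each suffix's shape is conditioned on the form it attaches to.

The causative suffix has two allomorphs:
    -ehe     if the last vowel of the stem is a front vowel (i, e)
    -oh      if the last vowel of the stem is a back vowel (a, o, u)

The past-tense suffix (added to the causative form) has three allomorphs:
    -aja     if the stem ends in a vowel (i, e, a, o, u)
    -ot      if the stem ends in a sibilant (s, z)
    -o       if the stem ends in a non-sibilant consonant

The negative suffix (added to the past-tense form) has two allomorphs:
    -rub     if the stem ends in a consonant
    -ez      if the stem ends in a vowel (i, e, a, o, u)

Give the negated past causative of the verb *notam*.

notamohoez

Since the last vowel of *notam* is /a/ (a back vowel), it takes -oh, giving *notamoh*.
The causative form *notamoh* — final sound /h/ (a non-sibilant consonant) → -o → *notamoho*.
Since the final sound of the past-tense form *notamoho* is /o/ (a vowel), it takes -ez, giving *notamohoez*.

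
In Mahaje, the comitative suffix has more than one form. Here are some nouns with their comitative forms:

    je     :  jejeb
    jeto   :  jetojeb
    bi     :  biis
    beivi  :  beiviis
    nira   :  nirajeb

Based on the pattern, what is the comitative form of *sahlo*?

Looking at the last vowel of each stem: -is when the last vowel of the stem is a high vowel (*bi*, *beivi*); -jeb when the last vowel of the stem is a non-high vowel (*je*, *jeto*, *nira*).
*sahlo* — last vowel /o/ (a non-high vowel) → -jeb → *sahlojeb*.

sahlojeb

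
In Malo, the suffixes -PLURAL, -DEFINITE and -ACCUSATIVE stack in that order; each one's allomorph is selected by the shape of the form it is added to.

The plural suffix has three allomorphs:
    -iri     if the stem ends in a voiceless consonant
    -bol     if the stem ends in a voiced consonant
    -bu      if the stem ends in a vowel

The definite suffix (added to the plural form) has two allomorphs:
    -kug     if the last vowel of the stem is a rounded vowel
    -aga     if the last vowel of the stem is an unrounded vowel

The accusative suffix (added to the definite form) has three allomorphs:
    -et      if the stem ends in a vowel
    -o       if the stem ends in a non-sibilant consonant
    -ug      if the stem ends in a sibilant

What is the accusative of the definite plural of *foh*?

*foh*: final sound = /h/, a voiceless consonant → -iri → *fohiri*.
Since the last vowel of the plural form *fohiri* is /i/ (an unrounded vowel), it takes -aga, giving *fohiriaga*.
The final sound of the definite form *fohiriaga* is /a/, which is a vowel, so the accusative suffix is -et, giving *fohiriagaet*.

fohiriagaet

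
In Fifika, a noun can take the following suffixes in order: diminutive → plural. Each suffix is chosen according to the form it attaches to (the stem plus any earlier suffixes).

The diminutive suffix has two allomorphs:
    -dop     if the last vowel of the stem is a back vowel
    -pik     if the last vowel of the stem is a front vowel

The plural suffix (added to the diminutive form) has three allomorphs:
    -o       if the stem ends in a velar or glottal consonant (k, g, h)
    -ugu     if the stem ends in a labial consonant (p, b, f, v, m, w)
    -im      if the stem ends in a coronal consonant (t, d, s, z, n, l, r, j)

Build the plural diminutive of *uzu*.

The last vowel of *uzu* is /u/, which is a back vowel, so the diminutive suffix is -dop, giving *uzudop*.
The diminutive form *uzudop* — final consonant /p/ (labial) → -ugu → *uzudopugu*.

uzudopugu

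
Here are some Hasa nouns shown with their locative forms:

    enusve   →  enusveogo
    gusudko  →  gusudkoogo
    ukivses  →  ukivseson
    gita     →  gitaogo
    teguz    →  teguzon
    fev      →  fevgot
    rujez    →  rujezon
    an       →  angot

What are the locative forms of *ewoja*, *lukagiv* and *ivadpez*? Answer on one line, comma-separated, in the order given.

The suffix is conditioned by the final sound: -on when the stem ends in a sibilant (*ukivses*, *teguz*, *rujez*); -got when the stem ends in a non-sibilant consonant (*fev*, *an*); -ogo when the stem ends in a vowel (*enusve*, *gusudko*, *gita*).
*ewoja* — final sound /a/ (a vowel) → -ogo → *ewojaogo*.
*lukagiv* — final sound /v/ (a non-sibilant consonant) → -got → *lukagivgot*.
The final sound of *ivadpez* is /z/, which is a sibilant, so the suffix is -on, giving *ivadpezon*.

ewojaogo, lukagivgot, ivadpezon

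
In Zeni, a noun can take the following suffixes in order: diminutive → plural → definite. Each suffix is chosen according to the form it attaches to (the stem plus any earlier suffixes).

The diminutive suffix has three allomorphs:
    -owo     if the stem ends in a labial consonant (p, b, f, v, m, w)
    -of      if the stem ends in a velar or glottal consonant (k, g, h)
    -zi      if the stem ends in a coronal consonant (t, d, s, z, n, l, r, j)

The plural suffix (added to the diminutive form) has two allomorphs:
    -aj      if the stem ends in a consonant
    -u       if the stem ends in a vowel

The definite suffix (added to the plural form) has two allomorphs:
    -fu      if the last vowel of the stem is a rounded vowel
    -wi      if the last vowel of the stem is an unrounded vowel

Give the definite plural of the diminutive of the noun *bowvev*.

bowvevowoufu

*bowvev*: final consonant = /v/, labial → -owo → *bowvevowo*.
The diminutive form *bowvevowo* — final sound /o/ (a vowel) → -u → *bowvevowou*.
Since the last vowel of the plural form *bowvevowou* is /u/ (a rounded vowel), it takes -fu, giving *bowvevowoufu*.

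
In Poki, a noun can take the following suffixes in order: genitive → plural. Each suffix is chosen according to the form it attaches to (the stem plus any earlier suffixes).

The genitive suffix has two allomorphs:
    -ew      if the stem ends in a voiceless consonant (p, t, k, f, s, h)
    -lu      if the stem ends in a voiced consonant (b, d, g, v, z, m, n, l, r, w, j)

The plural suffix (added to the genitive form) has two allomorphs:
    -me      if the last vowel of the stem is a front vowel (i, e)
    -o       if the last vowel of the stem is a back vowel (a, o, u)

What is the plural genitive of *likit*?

likitewme

The final consonant of *likit* is /t/, which is voiceless, so the genitive suffix is -ew, giving *likitew*.
The genitive form *likitew*: last vowel = /e/, a front vowel → -me → *likitewme*.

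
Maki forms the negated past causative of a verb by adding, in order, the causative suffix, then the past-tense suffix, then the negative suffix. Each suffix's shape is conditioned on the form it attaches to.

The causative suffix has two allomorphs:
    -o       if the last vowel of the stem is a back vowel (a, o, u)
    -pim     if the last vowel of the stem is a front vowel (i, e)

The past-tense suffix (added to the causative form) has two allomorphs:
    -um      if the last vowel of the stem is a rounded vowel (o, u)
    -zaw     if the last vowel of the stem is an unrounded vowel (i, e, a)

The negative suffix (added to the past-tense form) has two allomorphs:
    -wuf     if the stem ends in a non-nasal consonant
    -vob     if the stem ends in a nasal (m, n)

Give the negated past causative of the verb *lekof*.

*lekof* — last vowel /o/ (a back vowel) → -o → *lekofo*.
Since the last vowel of the causative form *lekofo* is /o/ (a rounded vowel), it takes -um, giving *lekofoum*.
The past-tense form *lekofoum* — final consonant /m/ (a nasal) → -vob → *lekofoumvob*.

lekofoumvob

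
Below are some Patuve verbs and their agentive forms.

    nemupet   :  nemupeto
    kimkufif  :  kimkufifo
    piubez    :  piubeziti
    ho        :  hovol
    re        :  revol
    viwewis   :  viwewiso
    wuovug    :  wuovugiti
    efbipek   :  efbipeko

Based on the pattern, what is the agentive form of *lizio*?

liziovol

The alternation tracks the final sound of the stem — -o when the stem ends in a voiceless consonant (*nemupet*, *kimkufif*, *viwewis*, *efbipek*); -iti when the stem ends in a voiced consonant (*piubez*, *wuovug*); -vol when the stem ends in a vowel (*ho*, *re*).
The final sound of *lizio* is /o/, which is a vowel, so the suffix is -vol, giving *liziovol*.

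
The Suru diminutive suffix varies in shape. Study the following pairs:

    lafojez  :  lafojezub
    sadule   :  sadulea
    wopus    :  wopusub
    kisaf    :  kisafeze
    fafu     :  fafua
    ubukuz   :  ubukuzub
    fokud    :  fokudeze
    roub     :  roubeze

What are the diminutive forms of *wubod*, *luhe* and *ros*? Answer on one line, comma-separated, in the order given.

The pattern is sibilance of the final sound: -ub when the stem ends in a sibilant (*lafojez*, *wopus*, *ubukuz*); -eze when the stem ends in a non-sibilant consonant (*kisaf*, *fokud*, *roub*); -a when the stem ends in a vowel (*sadule*, *fafu*).
Since the final sound of *wubod* is /d/ (a non-sibilant consonant), it takes -eze, giving *wubodeze*.
*luhe*: final sound = /e/, a vowel → -a → *luhea*.
*ros* — final sound /s/ (a sibilant) → -ub → *rosub*.

wubodeze, luhea, rosub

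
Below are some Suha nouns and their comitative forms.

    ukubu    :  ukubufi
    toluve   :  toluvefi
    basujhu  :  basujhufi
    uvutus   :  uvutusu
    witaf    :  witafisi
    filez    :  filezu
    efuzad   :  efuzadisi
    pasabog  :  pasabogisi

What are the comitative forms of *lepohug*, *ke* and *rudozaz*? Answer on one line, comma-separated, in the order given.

The alternation tracks the final sound of the stem — -u when the stem ends in a sibilant (*uvutus*, *filez*); -isi when the stem ends in a non-sibilant consonant (*witaf*, *efuzad*, *pasabog*); -fi when the stem ends in a vowel (*ukubu*, *toluve*, *basujhu*).
Since the final sound of *lepohug* is /g/ (a non-sibilant consonant), it takes -isi, giving *lepohugisi*.
Since the final sound of *ke* is /e/ (a vowel), it takes -fi, giving *kefi*.
Since the final sound of *rudozaz* is /z/ (a sibilant), it takes -u, giving *rudozazu*.

lepohugisi, kefi, rudozazu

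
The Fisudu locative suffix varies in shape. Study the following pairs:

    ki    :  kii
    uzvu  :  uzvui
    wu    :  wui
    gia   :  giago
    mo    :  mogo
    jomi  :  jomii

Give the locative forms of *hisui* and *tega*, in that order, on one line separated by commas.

The pattern is height harmony: -i when the last vowel of the stem is a high vowel (*ki*, *uzvu*, *wu*, *jomi*); -go when the last vowel of the stem is a non-high vowel (*gia*, *mo*).
*hisui* — last vowel /i/ (a high vowel) → -i → *hisuii*.
*tega* — last vowel /a/ (a non-high vowel) → -go → *tegago*.

hisuii, tegago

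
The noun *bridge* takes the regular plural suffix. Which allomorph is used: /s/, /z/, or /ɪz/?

/ɪz/

The stem *bridge* ends in a sibilant (/s, z, ʃ, ʒ, tʃ, dʒ/).
The plural suffix surfaces as /ɪz/ after sibilants, /s/ after other voiceless consonants, and /z/ after other voiced sounds.
So the plural -s on *bridge* is pronounced /ɪz/.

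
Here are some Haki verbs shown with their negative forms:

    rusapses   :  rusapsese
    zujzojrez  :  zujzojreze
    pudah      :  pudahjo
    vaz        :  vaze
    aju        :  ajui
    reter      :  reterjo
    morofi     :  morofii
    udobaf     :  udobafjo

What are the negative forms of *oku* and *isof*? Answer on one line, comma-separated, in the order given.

The alternation tracks the final sound of the stem — -e when the stem ends in a sibilant (*rusapses*, *zujzojrez*, *vaz*); -jo when the stem ends in a non-sibilant consonant (*pudah*, *reter*, *udobaf*); -i when the stem ends in a vowel (*aju*, *morofi*).
The final sound of *oku* is /u/, which is a vowel, so the suffix is -i, giving *okui*.
Since the final sound of *isof* is /f/ (a non-sibilant consonant), it takes -jo, giving *isofjo*.

okui, isofjo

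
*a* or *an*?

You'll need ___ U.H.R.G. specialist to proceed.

a

The indefinite article is chosen by the initial *sound* of the following word, not its spelling.
The initialism *U.H.R.G.* is read letter by letter; the first letter, U, is pronounced /juː/, which begins with a consonant sound.
So the article is *a*: You'll need a U.H.R.G. specialist to proceed.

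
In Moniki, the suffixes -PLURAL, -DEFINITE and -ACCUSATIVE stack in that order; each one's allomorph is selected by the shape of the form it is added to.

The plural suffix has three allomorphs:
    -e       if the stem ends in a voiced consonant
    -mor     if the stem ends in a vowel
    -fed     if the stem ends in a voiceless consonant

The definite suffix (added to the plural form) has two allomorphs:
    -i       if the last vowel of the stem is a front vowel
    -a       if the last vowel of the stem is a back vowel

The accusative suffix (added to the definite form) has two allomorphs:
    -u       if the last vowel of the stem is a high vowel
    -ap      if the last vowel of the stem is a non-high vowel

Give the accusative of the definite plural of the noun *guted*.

*guted* — final sound /d/ (a voiced consonant) → -e → *gutede*.
Since the last vowel of the plural form *gutede* is /e/ (a front vowel), it takes -i, giving *gutedei*.
The last vowel of the definite form *gutedei* is /i/, which is a high vowel, so the accusative suffix is -u, giving *gutedeiu*.

gutedeiu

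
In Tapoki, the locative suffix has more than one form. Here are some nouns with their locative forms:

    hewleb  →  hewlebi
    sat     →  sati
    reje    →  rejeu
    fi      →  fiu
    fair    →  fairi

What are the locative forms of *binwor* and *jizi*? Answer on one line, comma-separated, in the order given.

The alternation tracks the final sound of the stem — -i when the stem ends in a consonant (*hewleb*, *sat*, *fair*); -u when the stem ends in a vowel (*reje*, *fi*).
*binwor* — final sound /r/ (a consonant) → -i → *binwori*.
*jizi* — final sound /i/ (a vowel) → -u → *jiziu*.

binwori, jiziu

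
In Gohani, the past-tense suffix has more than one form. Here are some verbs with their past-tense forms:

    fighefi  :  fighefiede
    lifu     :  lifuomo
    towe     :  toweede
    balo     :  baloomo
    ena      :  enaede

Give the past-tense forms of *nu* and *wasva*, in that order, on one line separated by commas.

nuomo, wasvaede

Looking at the last vowel of each stem: -omo when the last vowel of the stem is a rounded vowel (*lifu*, *balo*); -ede when the last vowel of the stem is an unrounded vowel (*fighefi*, *towe*, *ena*).
Since the last vowel of *nu* is /u/ (a rounded vowel), it takes -omo, giving *nuomo*.
The last vowel of *wasva* is /a/, which is an unrounded vowel, so the suffix is -ede, giving *wasvaede*.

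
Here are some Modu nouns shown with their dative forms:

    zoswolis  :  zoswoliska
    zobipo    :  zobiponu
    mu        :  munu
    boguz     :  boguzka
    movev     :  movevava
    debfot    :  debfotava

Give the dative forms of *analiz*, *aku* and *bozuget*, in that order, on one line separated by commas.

Looking at the final sound of each stem: -ka when the stem ends in a sibilant (*zoswolis*, *boguz*); -ava when the stem ends in a non-sibilant consonant (*movev*, *debfot*); -nu when the stem ends in a vowel (*zobipo*, *mu*).
*analiz*: final sound = /z/, a sibilant → -ka → *analizka*.
*aku*: final sound = /u/, a vowel → -nu → *akunu*.
*bozuget*: final sound = /t/, a non-sibilant consonant → -ava → *bozugetava*.

analizka, akunu, bozugetava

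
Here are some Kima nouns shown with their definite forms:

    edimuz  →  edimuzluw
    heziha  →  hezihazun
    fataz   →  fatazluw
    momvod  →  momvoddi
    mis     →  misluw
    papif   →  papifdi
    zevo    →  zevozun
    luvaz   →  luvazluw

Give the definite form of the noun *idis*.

idisluw

Looking at the final sound of each stem: -luw when the stem ends in a sibilant (*edimuz*, *fataz*, *mis*, *luvaz*); -di when the stem ends in a non-sibilant consonant (*momvod*, *papif*); -zun when the stem ends in a vowel (*heziha*, *zevo*).
*idis* — final sound /s/ (a sibilant) → -luw → *idisluw*.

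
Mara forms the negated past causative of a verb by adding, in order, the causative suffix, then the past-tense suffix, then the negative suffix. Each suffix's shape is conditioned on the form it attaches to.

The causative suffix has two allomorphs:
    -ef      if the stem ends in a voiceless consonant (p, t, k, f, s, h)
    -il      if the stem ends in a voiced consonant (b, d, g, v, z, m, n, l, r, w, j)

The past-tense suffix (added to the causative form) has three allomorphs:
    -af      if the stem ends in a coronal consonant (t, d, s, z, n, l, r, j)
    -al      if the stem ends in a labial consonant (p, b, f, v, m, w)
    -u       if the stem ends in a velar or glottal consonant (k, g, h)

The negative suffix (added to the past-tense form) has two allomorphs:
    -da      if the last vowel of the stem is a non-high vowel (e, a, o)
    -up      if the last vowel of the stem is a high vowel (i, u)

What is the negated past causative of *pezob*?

*pezob*: final consonant = /b/, voiced → -il → *pezobil*.
The causative form *pezobil* — final consonant /l/ (coronal) → -af → *pezobilaf*.
The past-tense form *pezobilaf* — last vowel /a/ (a non-high vowel) → -da → *pezobilafda*.

pezobilafda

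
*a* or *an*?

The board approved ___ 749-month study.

The indefinite article is chosen by the initial *sound* of the following word, not its spelling.
The number *749* is spoken "seven hundred …", beginning with /ˈsɛvən/ — a consonant sound.
So the article is *a*: The board approved a 749-month study.

a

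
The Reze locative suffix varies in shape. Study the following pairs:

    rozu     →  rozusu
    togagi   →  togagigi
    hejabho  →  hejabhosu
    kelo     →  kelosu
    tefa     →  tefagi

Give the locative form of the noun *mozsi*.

Looking at the last vowel of each stem: -su when the last vowel of the stem is a rounded vowel (*rozu*, *hejabho*, *kelo*); -gi when the last vowel of the stem is an unrounded vowel (*togagi*, *tefa*).
*mozsi*: last vowel = /i/, an unrounded vowel → -gi → *mozsigi*.

mozsigi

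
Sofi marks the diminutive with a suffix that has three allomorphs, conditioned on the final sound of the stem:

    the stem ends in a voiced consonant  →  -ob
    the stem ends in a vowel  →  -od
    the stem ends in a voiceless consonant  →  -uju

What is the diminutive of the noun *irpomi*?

irpomiod

*irpomi* — final sound /i/ (a vowel) → -od → *irpomiod*.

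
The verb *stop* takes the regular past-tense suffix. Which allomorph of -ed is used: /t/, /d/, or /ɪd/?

The stem *stop* ends in a voiceless consonant other than /t/.
The -ed suffix is realized as /ɪd/ after /t, d/; as /t/ after other voiceless consonants; and as /d/ after other voiced sounds.
So -ed on *stop* is pronounced /t/.

/t/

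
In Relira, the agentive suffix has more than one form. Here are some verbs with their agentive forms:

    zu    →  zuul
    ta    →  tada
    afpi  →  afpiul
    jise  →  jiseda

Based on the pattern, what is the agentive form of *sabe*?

sabeda

The pattern is height harmony: -ul when the last vowel of the stem is a high vowel (*zu*, *afpi*); -da when the last vowel of the stem is a non-high vowel (*ta*, *jise*).
*sabe* — last vowel /e/ (a non-high vowel) → -da → *sabeda*.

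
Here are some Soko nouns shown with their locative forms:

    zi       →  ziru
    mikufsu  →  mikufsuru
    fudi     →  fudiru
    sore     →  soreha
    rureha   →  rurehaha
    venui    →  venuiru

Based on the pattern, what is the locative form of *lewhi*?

The alternation tracks the last vowel of the stem — -ru when the last vowel of the stem is a high vowel (*zi*, *mikufsu*, *fudi*, *venui*); -ha when the last vowel of the stem is a non-high vowel (*sore*, *rureha*).
The last vowel of *lewhi* is /i/, which is a high vowel, so the suffix is -ru, giving *lewhiru*.

lewhiru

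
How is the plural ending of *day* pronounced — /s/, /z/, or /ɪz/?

The stem *day* ends in a voiced non-sibilant sound.
The plural suffix surfaces as /ɪz/ after sibilants, /s/ after other voiceless consonants, and /z/ after other voiced sounds.
So the plural -s on *day* is pronounced /z/.

/z/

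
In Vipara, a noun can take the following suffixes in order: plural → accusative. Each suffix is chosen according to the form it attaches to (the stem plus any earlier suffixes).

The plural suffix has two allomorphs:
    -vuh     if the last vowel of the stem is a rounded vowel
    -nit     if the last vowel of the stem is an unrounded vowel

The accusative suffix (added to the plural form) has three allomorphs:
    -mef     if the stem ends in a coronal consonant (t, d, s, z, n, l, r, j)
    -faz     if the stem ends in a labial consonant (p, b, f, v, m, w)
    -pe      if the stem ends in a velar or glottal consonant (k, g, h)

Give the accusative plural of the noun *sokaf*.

sokafnitmef

Since the last vowel of *sokaf* is /a/ (an unrounded vowel), it takes -nit, giving *sokafnit*.
The plural form *sokafnit*: final consonant = /t/, coronal → -mef → *sokafnitmef*.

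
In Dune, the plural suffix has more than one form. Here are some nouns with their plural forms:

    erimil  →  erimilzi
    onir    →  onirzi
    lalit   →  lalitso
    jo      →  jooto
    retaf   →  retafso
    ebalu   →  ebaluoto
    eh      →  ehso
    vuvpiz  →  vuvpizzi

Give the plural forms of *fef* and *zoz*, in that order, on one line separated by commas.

Looking at the final sound of each stem: -so when the stem ends in a voiceless consonant (*lalit*, *retaf*, *eh*); -zi when the stem ends in a voiced consonant (*erimil*, *onir*, *vuvpiz*); -oto when the stem ends in a vowel (*jo*, *ebalu*).
Since the final sound of *fef* is /f/ (a voiceless consonant), it takes -so, giving *fefso*.
The final sound of *zoz* is /z/, which is a voiced consonant, so the suffix is -zi, giving *zozzi*.

fefso, zozzi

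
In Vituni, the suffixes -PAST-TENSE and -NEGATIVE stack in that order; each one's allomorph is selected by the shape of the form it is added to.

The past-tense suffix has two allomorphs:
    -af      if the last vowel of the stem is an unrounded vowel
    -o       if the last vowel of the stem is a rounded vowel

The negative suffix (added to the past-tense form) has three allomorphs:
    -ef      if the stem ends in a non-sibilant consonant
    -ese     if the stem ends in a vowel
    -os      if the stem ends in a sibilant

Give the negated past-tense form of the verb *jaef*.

jaefafef

*jaef* — last vowel /e/ (an unrounded vowel) → -af → *jaefaf*.
The past-tense form *jaefaf*: final sound = /f/, a non-sibilant consonant → -ef → *jaefafef*.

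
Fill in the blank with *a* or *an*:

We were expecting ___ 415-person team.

The indefinite article is chosen by the initial *sound* of the following word, not its spelling.
The number *415* is spoken "four hundred …", beginning with /fɔr/ — a consonant sound.
So the article is *a*: We were expecting a 415-person team.

a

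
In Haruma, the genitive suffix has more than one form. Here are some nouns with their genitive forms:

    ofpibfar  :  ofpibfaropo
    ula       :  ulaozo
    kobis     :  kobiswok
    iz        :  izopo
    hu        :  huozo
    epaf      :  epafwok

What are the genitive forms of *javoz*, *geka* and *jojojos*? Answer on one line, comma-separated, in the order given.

javozopo, gekaozo, jojojoswok

The alternation tracks the final sound of the stem — -wok when the stem ends in a voiceless consonant (*kobis*, *epaf*); -opo when the stem ends in a voiced consonant (*ofpibfar*, *iz*); -ozo when the stem ends in a vowel (*ula*, *hu*).
Since the final sound of *javoz* is /z/ (a voiced consonant), it takes -opo, giving *javozopo*.
*geka* — final sound /a/ (a vowel) → -ozo → *gekaozo*.
Since the final sound of *jojojos* is /s/ (a voiceless consonant), it takes -wok, giving *jojojoswok*.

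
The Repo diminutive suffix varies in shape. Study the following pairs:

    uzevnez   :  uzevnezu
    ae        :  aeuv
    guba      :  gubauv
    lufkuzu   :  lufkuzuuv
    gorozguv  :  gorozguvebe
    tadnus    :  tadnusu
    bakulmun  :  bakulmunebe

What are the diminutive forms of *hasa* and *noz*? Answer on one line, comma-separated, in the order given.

hasauv, nozu

The suffix is conditioned by the final sound: -u when the stem ends in a sibilant (*uzevnez*, *tadnus*); -ebe when the stem ends in a non-sibilant consonant (*gorozguv*, *bakulmun*); -uv when the stem ends in a vowel (*ae*, *guba*, *lufkuzu*).
The final sound of *hasa* is /a/, which is a vowel, so the suffix is -uv, giving *hasauv*.
*noz*: final sound = /z/, a sibilant → -u → *nozu*.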